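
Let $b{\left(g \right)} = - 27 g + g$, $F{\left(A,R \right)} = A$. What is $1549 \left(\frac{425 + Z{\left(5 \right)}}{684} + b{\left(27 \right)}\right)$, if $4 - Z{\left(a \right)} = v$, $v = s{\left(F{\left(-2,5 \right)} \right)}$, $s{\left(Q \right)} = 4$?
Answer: $- \frac{743121907}{684} \approx -1.0864 \cdot 10^{6}$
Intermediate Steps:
$v = 4$
$b{\left(g \right)} = - 26 g$
$Z{\left(a \right)} = 0$ ($Z{\left(a \right)} = 4 - 4 = 0$)
$1549 \left(\frac{425 + Z{\left(5 \right)}}{684} + b{\left(27 \right)}\right) = 1549 \left(\frac{425 + 0}{684} - 702\right) = 1549 \left(425 \cdot \frac{1}{684} - 702\right) = 1549 \left(\frac{425}{684} - 702\right) = 1549 \left(- \frac{479743}{684}\right) = - \frac{743121907}{684}$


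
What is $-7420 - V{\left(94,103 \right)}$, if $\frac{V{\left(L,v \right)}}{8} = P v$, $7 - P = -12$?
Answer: $-23076$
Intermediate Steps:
$P = 19$ ($P = 7 - -12 = 7 + 12 = 19$)
$V{\left(L,v \right)} = 152 v$ ($V{\left(L,v \right)} = 8 \cdot 19 v = 152 v$)
$-7420 - V{\left(94,103 \right)} = -7420 - 152 \cdot 103 = -7420 - 15656 = -23076$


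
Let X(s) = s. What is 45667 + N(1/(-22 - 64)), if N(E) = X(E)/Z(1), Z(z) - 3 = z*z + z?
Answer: 19636809/430 ≈ 45667.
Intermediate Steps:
Z(z) = 3 + z + z**2 (Z(z) = 3 + (z*z + z) = 3 + (z**2 + z) = 3 + (z + z**2) = 3 + z + z**2)
N(E) = E/5 (N(E) = E/(3 + 1 + 1**2) = E/(3 + 1 + 1) = E/5)
45667 + N(1/(-22 - 64)) = 45667 + 1/(5*(-22 - 64)) = 45667 + (1/5)/(-86) = 45667 + (1/5)*(-1/86) = 45667 - 1/430 = 19636809/430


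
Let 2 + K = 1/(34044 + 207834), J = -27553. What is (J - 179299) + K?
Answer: -50033431811/241878 ≈ -2.0685e+5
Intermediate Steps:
K = -483755/241878 (K = -2 + 1/(34044 + 207834) = -2 + 1/241878 = -483755/241878 ≈ -2.0000)
(J - 179299) + K = (-27553 - 179299) - 483755/241878 = -206852 - 483755/241878 = -50033431811/241878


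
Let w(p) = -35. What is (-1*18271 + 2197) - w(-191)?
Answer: -16039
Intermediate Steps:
(-1*18271 + 2197) - w(-191) = (-1*18271 + 2197) - 1*(-35) = (-18271 + 2197) + 35 = -16074 + 35 = -16039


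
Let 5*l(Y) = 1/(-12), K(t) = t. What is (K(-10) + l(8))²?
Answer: 361201/3600 ≈ 100.33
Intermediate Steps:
l(Y) = -1/60 (l(Y) = (⅕)/(-12) = (⅕)*(-1/12) = -1/60)
(K(-10) + l(8))² = (-10 - 1/60)² = (-601/60)² = 361201/3600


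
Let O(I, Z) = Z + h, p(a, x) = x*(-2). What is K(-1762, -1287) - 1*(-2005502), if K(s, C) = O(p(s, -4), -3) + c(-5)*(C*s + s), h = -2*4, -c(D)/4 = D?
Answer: 47324131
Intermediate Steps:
c(D) = -4*D
p(a, x) = -2*x
h = -8
O(I, Z) = -8 + Z (O(I, Z) = Z - 8 = -8 + Z)
K(s, C) = -11 + 20*s + 20*C*s (K(s, C) = (-8 - 3) + (-4*(-5))*(C*s + s) = -11 + 20*(s + C*s) = -11 + (20*s + 20*C*s) = -11 + 20*s + 20*C*s)
K(-1762, -1287) - 1*(-2005502) = (-11 + 20*(-1762) + 20*(-1287)*(-1762)) - 1*(-2005502) = (-11 - 35240 + 45353880) + 2005502 = 45318629 + 2005502 = 47324131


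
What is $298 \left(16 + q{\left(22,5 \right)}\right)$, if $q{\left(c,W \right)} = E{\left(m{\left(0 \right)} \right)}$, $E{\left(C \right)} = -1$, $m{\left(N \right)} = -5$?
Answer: $4470$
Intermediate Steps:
$q{\left(c,W \right)} = -1$
$298 \left(16 + q{\left(22,5 \right)}\right) = 298 \left(16 - 1\right) = 298 \cdot 15 = 4470$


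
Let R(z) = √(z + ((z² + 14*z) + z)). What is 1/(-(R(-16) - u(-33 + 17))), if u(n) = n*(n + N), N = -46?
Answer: 1/992 ≈ 0.0010081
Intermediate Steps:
R(z) = √(z² + 16*z) (R(z) = √(z + (z² + 15*z)) = √(z² + 16*z))
u(n) = n*(-46 + n) (u(n) = n*(n - 46) = n*(-46 + n))
1/(-(R(-16) - u(-33 + 17))) = 1/(-(√(-16*(16 - 16)) - (-33 + 17)*(-46 + (-33 + 17)))) = 1/(-(√(-16*0) - (-16)*(-46 - 16))) = 1/(-(√0 - (-16)*(-62))) = 1/(-(0 - 1*992)) = 1/(-(0 - 992)) = 1/(-1*(-992)) = 1/992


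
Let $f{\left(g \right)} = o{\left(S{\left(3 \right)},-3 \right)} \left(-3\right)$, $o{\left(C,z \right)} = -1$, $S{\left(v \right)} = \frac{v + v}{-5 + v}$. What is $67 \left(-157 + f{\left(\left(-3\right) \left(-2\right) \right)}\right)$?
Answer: $-10318$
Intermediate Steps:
$S{\left(v \right)} = \frac{2 v}{-5 + v}$
$f{\left(g \right)} = 3$ ($f{\left(g \right)} = \left(-1\right) \left(-3\right) = 3$)
$67 \left(-157 + f{\left(\left(-3\right) \left(-2\right) \right)}\right) = 67 \left(-157 + 3\right) = 67 \left(-154\right) = -10318$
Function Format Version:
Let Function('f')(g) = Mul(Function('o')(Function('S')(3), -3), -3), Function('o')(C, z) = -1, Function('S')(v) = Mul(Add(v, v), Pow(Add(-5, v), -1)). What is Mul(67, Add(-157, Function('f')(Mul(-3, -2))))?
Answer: -10318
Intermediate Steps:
Function('S')(v) = Mul(2, v, Pow(Add(-5, v), -1)) (Function('S')(v) = Mul(Mul(2, v), Pow(Add(-5, v), -1)) = Mul(2, v, Pow(Add(-5, v), -1)))
Function('f')(g) = 3 (Function('f')(g) = Mul(-1, -3) = 3)
Mul(67, Add(-157, Function('f')(Mul(-3, -2)))) = Mul(67, Add(-157, 3)) = Mul(67, -154) = -10318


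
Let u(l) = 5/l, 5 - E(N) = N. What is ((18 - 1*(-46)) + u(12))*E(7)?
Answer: -773/6 ≈ -128.83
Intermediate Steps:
E(N) = 5 - N
((18 - 1*(-46)) + u(12))*E(7) = ((18 - 1*(-46)) + 5/12)*(5 - 1*7) = ((18 + 46) + 5*(1/12))*(5 - 7) = (64 + 5/12)*(-2) = (773/12)*(-2) = -773/6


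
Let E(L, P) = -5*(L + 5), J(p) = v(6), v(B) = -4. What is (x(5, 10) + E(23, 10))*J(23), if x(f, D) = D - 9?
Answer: 556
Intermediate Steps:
J(p) = -4
x(f, D) = -9 + D
E(L, P) = -25 - 5*L (E(L, P) = -5*(5 + L) = -25 - 5*L)
(x(5, 10) + E(23, 10))*J(23) = ((-9 + 10) + (-25 - 5*23))*(-4) = (1 + (-25 - 115))*(-4) = (1 - 140)*(-4) = -139*(-4) = 556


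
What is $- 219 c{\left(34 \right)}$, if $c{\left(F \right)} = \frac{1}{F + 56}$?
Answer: $- \frac{73}{30} \approx -2.4333$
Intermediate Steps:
$c{\left(F \right)} = \frac{1}{56 + F}$
$- 219 c{\left(34 \right)} = - \frac{219}{56 + 34} = - \frac{219}{90} = \left(-219\right) \frac{1}{90} = - \frac{73}{30}$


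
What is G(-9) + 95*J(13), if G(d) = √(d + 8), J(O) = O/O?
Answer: 95 + I ≈ 95.0 + 1.0*I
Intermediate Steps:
J(O) = 1
G(d) = √(8 + d)
G(-9) + 95*J(13) = √(8 - 9) + 95*1 = √(-1) + 95 = I + 95 = 95 + I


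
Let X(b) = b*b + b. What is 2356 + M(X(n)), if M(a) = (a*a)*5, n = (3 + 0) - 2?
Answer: 2376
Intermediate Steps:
n = 1 (n = 3 - 2 = 1)
X(b) = b + b² (X(b) = b² + b = b + b²)
M(a) = 5*a² (M(a) = a²*5 = 5*a²)
2356 + M(X(n)) = 2356 + 5*(1*(1 + 1))² = 2356 + 5*(1*2)² = 2356 + 5*2² = 2356 + 5*4 = 2356 + 20 = 2376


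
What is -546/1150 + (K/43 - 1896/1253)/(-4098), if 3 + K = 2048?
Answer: -61703839541/126957781650 ≈ -0.48602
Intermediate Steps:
K = 2045 (K = -3 + 2048 = 2045)
-546/1150 + (K/43 - 1896/1253)/(-4098) = -546/1150 + (2045/43 - 1896/1253)/(-4098) = -546*1/1150 + (2045*(1/43) - 1896*1/1253)*(-1/4098) = -273/575 + (2045/43 - 1896/1253)*(-1/4098) = -273/575 + (2480857/53879)*(-1/4098) = -273/575 - 2480857/220796142 = -61703839541/126957781650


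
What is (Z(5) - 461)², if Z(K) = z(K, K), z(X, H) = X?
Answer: 207936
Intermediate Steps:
Z(K) = K
(Z(5) - 461)² = (5 - 461)² = (-456)² = 207936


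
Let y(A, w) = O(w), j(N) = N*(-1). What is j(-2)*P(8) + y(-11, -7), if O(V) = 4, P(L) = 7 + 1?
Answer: 20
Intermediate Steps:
P(L) = 8
j(N) = -N
y(A, w) = 4
j(-2)*P(8) + y(-11, -7) = -1*(-2)*8 + 4 = 2*8 + 4 = 16 + 4 = 20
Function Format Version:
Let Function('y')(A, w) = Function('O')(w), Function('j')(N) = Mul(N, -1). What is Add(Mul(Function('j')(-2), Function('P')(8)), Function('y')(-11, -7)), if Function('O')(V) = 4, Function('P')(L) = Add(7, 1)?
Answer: 20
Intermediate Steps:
Function('P')(L) = 8
Function('j')(N) = Mul(-1, N)
Function('y')(A, w) = 4
Add(Mul(Function('j')(-2), Function('P')(8)), Function('y')(-11, -7)) = Add(Mul(Mul(-1, -2), 8), 4) = Add(Mul(2, 8), 4) = Add(16, 4) = 20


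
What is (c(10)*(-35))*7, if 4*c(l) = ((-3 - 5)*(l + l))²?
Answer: -1568000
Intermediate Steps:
c(l) = 64*l² (c(l) = ((-3 - 5)*(l + l))²/4 = (-16*l)²/4 = (256*l²)/4 = 64*l²)
(c(10)*(-35))*7 = ((64*10²)*(-35))*7 = ((64*100)*(-35))*7 = (6400*(-35))*7 = -224000*7 = -1568000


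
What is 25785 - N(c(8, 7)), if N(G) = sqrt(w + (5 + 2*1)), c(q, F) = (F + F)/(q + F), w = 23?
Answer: 25785 - sqrt(30) ≈ 25780.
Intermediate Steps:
c(q, F) = 2*F/(F + q) (c(q, F) = (2*F)/(F + q) = 2*F/(F + q))
N(G) = sqrt(30) (N(G) = sqrt(23 + (5 + 2*1)) = sqrt(23 + (5 + 2)) = sqrt(23 + 7) = sqrt(30))
25785 - N(c(8, 7)) = 25785 - sqrt(30)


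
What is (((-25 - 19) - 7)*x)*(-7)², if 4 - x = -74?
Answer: -194922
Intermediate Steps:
x = 78 (x = 4 - 1*(-74) = 4 + 74 = 78)
(((-25 - 19) - 7)*x)*(-7)² = (((-25 - 19) - 7)*78)*(-7)² = ((-44 - 7)*78)*49 = -51*78*49 = -3978*49 = -194922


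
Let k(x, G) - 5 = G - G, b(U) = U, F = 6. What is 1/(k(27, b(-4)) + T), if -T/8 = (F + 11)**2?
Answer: -1/2307 ≈ -0.00043346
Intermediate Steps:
T = -2312 (T = -8*(6 + 11)**2 = -8*17**2 = -8*289 = -2312)
k(x, G) = 5 (k(x, G) = 5 + (G - G) = 5 + 0 = 5)
1/(k(27, b(-4)) + T) = 1/(5 - 2312) = 1/(-2307) = -1/2307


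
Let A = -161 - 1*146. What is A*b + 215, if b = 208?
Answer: -63641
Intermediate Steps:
A = -307 (A = -161 - 146 = -307)
A*b + 215 = -307*208 + 215 = -63856 + 215 = -63641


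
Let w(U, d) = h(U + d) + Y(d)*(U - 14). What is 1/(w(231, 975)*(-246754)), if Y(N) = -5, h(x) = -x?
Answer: 1/565313414 ≈ 1.7689e-9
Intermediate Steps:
w(U, d) = 70 - d - 6*U (w(U, d) = -(U + d) - 5*(U - 14) = (-U - d) - 5*(-14 + U) = (-U - d) + (70 - 5*U) = 70 - d - 6*U)
1/(w(231, 975)*(-246754)) = 1/(70 - 1*975 - 6*231*(-246754)) = -1/246754/(70 - 975 - 1386) = -1/246754/(-2291) = -1/2291*(-1/246754) = 1/565313414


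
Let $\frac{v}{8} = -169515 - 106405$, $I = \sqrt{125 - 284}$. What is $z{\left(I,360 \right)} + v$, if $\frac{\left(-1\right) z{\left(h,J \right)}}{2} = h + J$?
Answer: $-2208080 - 2 i \sqrt{159} \approx -2.2081 \cdot 10^{6} - 25.219 i$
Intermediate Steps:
$I = i \sqrt{159}$ ($I = \sqrt{-159} = i \sqrt{159} \approx 12.61 i$)
$z{\left(h,J \right)} = - 2 J - 2 h$ ($z{\left(h,J \right)} = - 2 \left(h + J\right) = - 2 \left(J + h\right) = - 2 J - 2 h$)
$v = -2207360$ ($v = 8 \left(-169515 - 106405\right) = 8 \left(-275920\right) = -2207360$)
$z{\left(I,360 \right)} + v = \left(\left(-2\right) 360 - 2 i \sqrt{159}\right) - 2207360 = \left(-720 - 2 i \sqrt{159}\right) - 2207360 = -2208080 - 2 i \sqrt{159}$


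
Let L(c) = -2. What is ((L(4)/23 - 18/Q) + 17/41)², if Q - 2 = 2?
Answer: 61921161/3556996 ≈ 17.408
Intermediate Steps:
Q = 4 (Q = 2 + 2 = 4)
((L(4)/23 - 18/Q) + 17/41)² = ((-2/23 - 18/4) + 17/41)² = ((-2*1/23 - 18*¼) + 17*(1/41))² = ((-2/23 - 9/2) + 17/41)² = (-211/46 + 17/41)² = (-7869/1886)² = 61921161/3556996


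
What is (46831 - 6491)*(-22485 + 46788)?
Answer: 980383020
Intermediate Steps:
(46831 - 6491)*(-22485 + 46788) = 40340*24303 = 980383020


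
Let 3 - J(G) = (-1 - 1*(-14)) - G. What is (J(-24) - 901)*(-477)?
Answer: 445995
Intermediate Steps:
J(G) = -10 + G (J(G) = 3 - ((-1 - 1*(-14)) - G) = 3 - ((-1 + 14) - G) = 3 - (13 - G) = 3 + (-13 + G) = -10 + G)
(J(-24) - 901)*(-477) = ((-10 - 24) - 901)*(-477) = (-34 - 901)*(-477) = -935*(-477) = 445995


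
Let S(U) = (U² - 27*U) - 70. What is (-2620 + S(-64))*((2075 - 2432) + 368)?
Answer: 34474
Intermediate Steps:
S(U) = -70 + U² - 27*U
(-2620 + S(-64))*((2075 - 2432) + 368) = (-2620 + (-70 + (-64)² - 27*(-64)))*((2075 - 2432) + 368) = (-2620 + (-70 + 4096 + 1728))*(-357 + 368) = (-2620 + 5754)*11 = 3134*11 = 34474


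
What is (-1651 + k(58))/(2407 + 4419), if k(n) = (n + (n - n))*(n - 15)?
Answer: 843/6826 ≈ 0.12350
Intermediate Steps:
k(n) = n*(-15 + n) (k(n) = (n + 0)*(-15 + n) = n*(-15 + n))
(-1651 + k(58))/(2407 + 4419) = (-1651 + 58*(-15 + 58))/(2407 + 4419) = (-1651 + 58*43)/6826 = (-1651 + 2494)*(1/6826) = 843*(1/6826) = 843/6826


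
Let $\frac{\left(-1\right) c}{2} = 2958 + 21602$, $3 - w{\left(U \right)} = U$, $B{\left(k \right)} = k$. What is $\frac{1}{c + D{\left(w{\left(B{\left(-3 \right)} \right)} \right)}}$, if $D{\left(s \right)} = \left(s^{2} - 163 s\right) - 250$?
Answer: $- \frac{1}{50312} \approx -1.9876 \cdot 10^{-5}$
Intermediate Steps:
$w{\left(U \right)} = 3 - U$
$c = -49120$ ($c = - 2 \left(2958 + 21602\right) = \left(-2\right) 24560 = -49120$)
$D{\left(s \right)} = -250 + s^{2} - 163 s$
$\frac{1}{c + D{\left(w{\left(B{\left(-3 \right)} \right)} \right)}} = \frac{1}{-49120 - \left(250 - \left(3 - -3\right)^{2} + 163 \left(3 - -3\right)\right)} = \frac{1}{-49120 - \left(250 - \left(3 + 3\right)^{2} + 163 \left(3 + 3\right)\right)} = \frac{1}{-49120 - \left(1228 - 36\right)} = \frac{1}{-49120 - 1192} = \frac{1}{-50312} = - \frac{1}{50312}$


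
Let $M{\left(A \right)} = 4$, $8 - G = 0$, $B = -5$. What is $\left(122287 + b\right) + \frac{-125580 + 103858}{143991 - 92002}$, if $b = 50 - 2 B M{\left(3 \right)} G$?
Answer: $\frac{7189381121}{51989} \approx 1.3829 \cdot 10^{5}$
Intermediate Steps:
$G = 8$ ($G = 8 - 0 = 8 + 0 = 8$)
$b = 16000$ ($b = 50 \left(-2\right) \left(-5\right) 4 \cdot 8 = 50 \cdot 10 \cdot 4 \cdot 8 = 50 \cdot 40 \cdot 8 = 2000 \cdot 8 = 16000$)
$\left(122287 + b\right) + \frac{-125580 + 103858}{143991 - 92002} = \left(122287 + 16000\right) + \frac{-125580 + 103858}{143991 - 92002} = 138287 - \frac{21722}{51989} = \frac{7189381121}{51989}$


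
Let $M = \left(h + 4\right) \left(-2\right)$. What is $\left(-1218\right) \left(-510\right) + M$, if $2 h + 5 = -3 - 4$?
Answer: $621184$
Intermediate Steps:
$h = -6$ ($h = - \frac{5}{2} + \frac{-3 - 4}{2} = - \frac{5}{2} + \frac{1}{2} \left(-7\right) = - \frac{5}{2} - \frac{7}{2} = -6$)
$M = 4$ ($M = \left(-6 + 4\right) \left(-2\right) = \left(-2\right) \left(-2\right) = 4$)
$\left(-1218\right) \left(-510\right) + M = \left(-1218\right) \left(-510\right) + 4 = 621180 + 4 = 621184$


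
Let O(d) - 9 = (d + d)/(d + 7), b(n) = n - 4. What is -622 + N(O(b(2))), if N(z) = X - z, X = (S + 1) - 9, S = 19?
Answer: -3096/5 ≈ -619.20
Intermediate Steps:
b(n) = -4 + n
O(d) = 9 + 2*d/(7 + d) (O(d) = 9 + (d + d)/(d + 7) = 9 + (2*d)/(7 + d) = 9 + 2*d/(7 + d))
X = 11 (X = (19 + 1) - 9 = 20 - 9 = 11)
N(z) = 11 - z
-622 + N(O(b(2))) = -622 + (11 - (63 + 11*(-4 + 2))/(7 + (-4 + 2))) = -622 + (11 - (63 + 11*(-2))/(7 - 2)) = -622 + (11 - (63 - 22)/5) = -622 + (11 - 41/5) = -622 + 14/5 = -3096/5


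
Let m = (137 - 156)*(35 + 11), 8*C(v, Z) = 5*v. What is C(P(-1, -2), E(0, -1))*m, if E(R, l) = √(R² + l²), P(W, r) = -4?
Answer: 2185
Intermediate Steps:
C(v, Z) = 5*v/8 (C(v, Z) = (5*v)/8 = 5*v/8)
m = -874 (m = -19*46 = -874)
C(P(-1, -2), E(0, -1))*m = ((5/8)*(-4))*(-874) = -5/2*(-874) = 2185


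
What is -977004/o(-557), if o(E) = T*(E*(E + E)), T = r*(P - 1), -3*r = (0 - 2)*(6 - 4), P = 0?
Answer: 732753/620498 ≈ 1.1809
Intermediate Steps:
r = 4/3 (r = -(0 - 2)*(6 - 4)/3 = -(-2)*2/3 = -⅓*(-4) = 4/3 ≈ 1.3333)
T = -4/3 (T = 4*(0 - 1)/3 = (4/3)*(-1) = -4/3 ≈ -1.3333)
o(E) = -8*E²/3 (o(E) = -4*E*(E + E)/3 = -4*E*2*E/3 = -8*E²/3)
-977004/o(-557) = -977004/((-8/3*(-557)²)) = -977004/((-8/3*310249)) = -977004/(-2481992/3) = -977004*(-3/2481992) = 732753/620498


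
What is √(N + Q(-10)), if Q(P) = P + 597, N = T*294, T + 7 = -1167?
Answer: 587*I ≈ 587.0*I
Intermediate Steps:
T = -1174 (T = -7 - 1167 = -1174)
N = -345156 (N = -1174*294 = -345156)
Q(P) = 597 + P
√(N + Q(-10)) = √(-345156 + (597 - 10)) = √(-345156 + 587) = √(-344569) = 587*I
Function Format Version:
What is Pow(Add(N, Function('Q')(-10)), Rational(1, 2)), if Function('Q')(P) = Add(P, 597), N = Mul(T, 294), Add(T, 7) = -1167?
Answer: Mul(587, I) ≈ Mul(587.00, I)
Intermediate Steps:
T = -1174 (T = Add(-7, -1167) = -1174)
N = -345156 (N = Mul(-1174, 294) = -345156)
Function('Q')(P) = Add(597, P)
Pow(Add(N, Function('Q')(-10)), Rational(1, 2)) = Pow(Add(-345156, Add(597, -10)), Rational(1, 2)) = Pow(Add(-345156, 587), Rational(1, 2)) = Pow(-344569, Rational(1, 2)) = Mul(587, I)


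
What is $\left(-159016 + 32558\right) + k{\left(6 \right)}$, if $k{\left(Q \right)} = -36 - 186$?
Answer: $-126680$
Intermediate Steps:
$k{\left(Q \right)} = -222$
$\left(-159016 + 32558\right) + k{\left(6 \right)} = \left(-159016 + 32558\right) - 222 = -126458 - 222 = -126680$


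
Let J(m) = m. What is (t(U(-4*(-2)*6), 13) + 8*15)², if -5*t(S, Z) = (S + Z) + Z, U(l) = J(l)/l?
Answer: 328329/25 ≈ 13133.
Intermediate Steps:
U(l) = 1 (U(l) = l/l = 1)
t(S, Z) = -2*Z/5 - S/5 (t(S, Z) = -((S + Z) + Z)/5 = -(S + 2*Z)/5 = -2*Z/5 - S/5)
(t(U(-4*(-2)*6), 13) + 8*15)² = ((-⅖*13 - ⅕*1) + 8*15)² = ((-26/5 - ⅕) + 120)² = (-27/5 + 120)² = (573/5)² = 328329/25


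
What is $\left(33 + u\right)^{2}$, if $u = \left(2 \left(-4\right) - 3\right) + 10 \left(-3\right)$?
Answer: $64$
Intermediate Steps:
$u = -41$ ($u = \left(-8 - 3\right) - 30 = -11 - 30 = -41$)
$\left(33 + u\right)^{2} = \left(33 - 41\right)^{2} = \left(-8\right)^{2} = 64$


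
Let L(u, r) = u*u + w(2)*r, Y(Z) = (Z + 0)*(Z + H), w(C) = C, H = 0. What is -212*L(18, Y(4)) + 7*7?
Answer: -75423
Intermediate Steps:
Y(Z) = Z² (Y(Z) = (Z + 0)*(Z + 0) = Z*Z = Z²)
L(u, r) = u² + 2*r (L(u, r) = u*u + 2*r = u² + 2*r)
-212*L(18, Y(4)) + 7*7 = -212*(18² + 2*4²) + 7*7 = -212*(324 + 2*16) + 49 = -212*(324 + 32) + 49 = -212*356 + 49 = -75472 + 49 = -75423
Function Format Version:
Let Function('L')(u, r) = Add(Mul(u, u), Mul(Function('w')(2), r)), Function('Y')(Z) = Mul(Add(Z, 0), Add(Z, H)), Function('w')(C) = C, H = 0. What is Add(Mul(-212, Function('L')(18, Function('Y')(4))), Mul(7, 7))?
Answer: -75423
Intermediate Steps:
Function('Y')(Z) = Pow(Z, 2) (Function('Y')(Z) = Mul(Add(Z, 0), Add(Z, 0)) = Mul(Z, Z) = Pow(Z, 2))
Function('L')(u, r) = Add(Pow(u, 2), Mul(2, r)) (Function('L')(u, r) = Add(Mul(u, u), Mul(2, r)) = Add(Pow(u, 2), Mul(2, r)))
Add(Mul(-212, Function('L')(18, Function('Y')(4))), Mul(7, 7)) = Add(Mul(-212, Add(Pow(18, 2), Mul(2, Pow(4, 2)))), Mul(7, 7)) = Add(Mul(-212, Add(324, Mul(2, 16))), 49) = Add(Mul(-212, Add(324, 32)), 49) = Add(Mul(-212, 356), 49) = Add(-75472, 49) = -75423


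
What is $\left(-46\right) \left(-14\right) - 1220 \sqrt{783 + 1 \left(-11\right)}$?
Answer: $644 - 2440 \sqrt{193} \approx -33254.0$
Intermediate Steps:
$\left(-46\right) \left(-14\right) - 1220 \sqrt{783 + 1 \left(-11\right)} = 644 - 1220 \sqrt{783 - 11} = 644 - 1220 \sqrt{772} = 644 - 1220 \cdot 2 \sqrt{193} = 644 - 2440 \sqrt{193}$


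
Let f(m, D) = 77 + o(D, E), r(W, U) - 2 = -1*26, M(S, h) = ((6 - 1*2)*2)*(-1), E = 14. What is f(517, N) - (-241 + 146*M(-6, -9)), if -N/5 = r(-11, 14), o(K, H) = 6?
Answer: 1492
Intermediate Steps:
M(S, h) = -8 (M(S, h) = ((6 - 2)*2)*(-1) = (4*2)*(-1) = 8*(-1) = -8)
r(W, U) = -24 (r(W, U) = 2 - 1*26 = 2 - 26 = -24)
N = 120 (N = -5*(-24) = 120)
f(m, D) = 83 (f(m, D) = 77 + 6 = 83)
f(517, N) - (-241 + 146*M(-6, -9)) = 83 - (-241 + 146*(-8)) = 83 - (-241 - 1168) = 83 - 1*(-1409) = 83 + 1409 = 1492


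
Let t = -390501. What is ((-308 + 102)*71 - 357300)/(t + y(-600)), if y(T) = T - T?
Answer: 371926/390501 ≈ 0.95243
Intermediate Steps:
y(T) = 0
((-308 + 102)*71 - 357300)/(t + y(-600)) = ((-308 + 102)*71 - 357300)/(-390501 + 0) = (-206*71 - 357300)/(-390501) = (-14626 - 357300)*(-1/390501) = -371926*(-1/390501) = 371926/390501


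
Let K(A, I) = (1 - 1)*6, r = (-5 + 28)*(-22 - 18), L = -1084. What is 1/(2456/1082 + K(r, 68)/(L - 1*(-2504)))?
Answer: 541/1228 ≈ 0.44055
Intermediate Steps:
r = -920 (r = 23*(-40) = -920)
K(A, I) = 0 (K(A, I) = 0*6 = 0)
1/(2456/1082 + K(r, 68)/(L - 1*(-2504))) = 1/(2456/1082 + 0/(-1084 - 1*(-2504))) = 1/(2456*(1/1082) + 0/(-1084 + 2504)) = 1/(1228/541 + 0/1420) = 1/(1228/541 + 0*(1/1420)) = 1/(1228/541 + 0) = 1/(1228/541) = 541/1228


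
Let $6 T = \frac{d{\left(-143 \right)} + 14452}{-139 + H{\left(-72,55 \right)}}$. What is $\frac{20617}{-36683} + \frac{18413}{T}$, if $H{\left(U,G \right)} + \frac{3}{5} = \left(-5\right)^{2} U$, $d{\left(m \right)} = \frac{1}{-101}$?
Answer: $- \frac{3969727215077387}{267721888165} \approx -14828.0$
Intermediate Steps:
$d{\left(m \right)} = - \frac{1}{101}$
$H{\left(U,G \right)} = - \frac{3}{5} + 25 U$ ($H{\left(U,G \right)} = - \frac{3}{5} + \left(-5\right)^{2} U = - \frac{3}{5} + 25 U$)
$T = - \frac{7298255}{5876988}$ ($T = \frac{\left(- \frac{1}{101} + 14452\right) \frac{1}{-139 + \left(- \frac{3}{5} + 25 \left(-72\right)\right)}}{6} = \frac{\frac{1459651}{101} \frac{1}{-139 - \frac{9003}{5}}}{6} = \frac{\frac{1459651}{101} \frac{1}{- \frac{9698}{5}}}{6} = \frac{\frac{1459651}{101} \left(- \frac{5}{9698}\right)}{6} = \frac{1}{6} \left(- \frac{7298255}{979498}\right) = - \frac{7298255}{5876988} \approx -1.2418$)
$\frac{20617}{-36683} + \frac{18413}{T} = \frac{20617}{-36683} + \frac{18413}{- \frac{7298255}{5876988}} = 20617 \left(- \frac{1}{36683}\right) + 18413 \left(- \frac{5876988}{7298255}\right) = - \frac{20617}{36683} - \frac{108212980044}{7298255} = - \frac{3969727215077387}{267721888165}$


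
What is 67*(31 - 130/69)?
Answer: 134603/69 ≈ 1950.8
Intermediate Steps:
67*(31 - 130/69) = 67*(2009/69) = 134603/69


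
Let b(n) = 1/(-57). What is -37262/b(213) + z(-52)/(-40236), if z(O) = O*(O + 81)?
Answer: 21364652483/10059 ≈ 2.1239e+6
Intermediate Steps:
b(n) = -1/57
z(O) = O*(81 + O)
-37262/b(213) + z(-52)/(-40236) = -37262/(-1/57) - 52*(81 - 52)/(-40236) = -37262*(-57) - 52*29*(-1/40236) = 2123934 - 1508*(-1/40236) = 2123934 + 377/10059 = 21364652483/10059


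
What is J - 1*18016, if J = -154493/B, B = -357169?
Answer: -6434602211/357169 ≈ -18016.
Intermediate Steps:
J = 154493/357169 (J = -154493/(-357169) = -154493*(-1/357169) = 154493/357169 ≈ 0.43255)
J - 1*18016 = 154493/357169 - 1*18016 = 154493/357169 - 18016 = -6434602211/357169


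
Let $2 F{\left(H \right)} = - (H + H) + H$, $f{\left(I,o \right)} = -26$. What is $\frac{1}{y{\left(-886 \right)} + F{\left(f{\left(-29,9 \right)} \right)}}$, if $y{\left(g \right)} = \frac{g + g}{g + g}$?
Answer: $\frac{1}{14} \approx 0.071429$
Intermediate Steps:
$y{\left(g \right)} = 1$ ($y{\left(g \right)} = \frac{2 g}{2 g} = 2 g \frac{1}{2 g} = 1$)
$F{\left(H \right)} = - \frac{H}{2}$ ($F{\left(H \right)} = \frac{- (H + H) + H}{2} = \frac{- 2 H + H}{2} = \frac{\left(-1\right) H}{2} = - \frac{H}{2}$)
$\frac{1}{y{\left(-886 \right)} + F{\left(f{\left(-29,9 \right)} \right)}} = \frac{1}{1 - -13} = \frac{1}{1 + 13} = \frac{1}{14}$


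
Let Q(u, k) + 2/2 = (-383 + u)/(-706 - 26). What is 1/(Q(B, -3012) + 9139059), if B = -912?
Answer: 732/6689791751 ≈ 1.0942e-7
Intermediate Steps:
Q(u, k) = -349/732 - u/732 (Q(u, k) = -1 + (-383 + u)/(-706 - 26) = -1 + (-383 + u)/(-732) = -1 + (-383 + u)*(-1/732) = -1 + (383/732 - u/732) = -349/732 - u/732)
1/(Q(B, -3012) + 9139059) = 1/((-349/732 - 1/732*(-912)) + 9139059) = 1/((-349/732 + 76/61) + 9139059) = 1/(563/732 + 9139059) = 1/(6689791751/732) = 732/6689791751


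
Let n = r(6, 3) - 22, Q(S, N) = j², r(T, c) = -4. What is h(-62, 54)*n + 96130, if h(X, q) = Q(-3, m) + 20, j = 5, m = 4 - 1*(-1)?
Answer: 94960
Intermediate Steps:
m = 5 (m = 4 + 1 = 5)
Q(S, N) = 25 (Q(S, N) = 5² = 25)
h(X, q) = 45 (h(X, q) = 25 + 20 = 45)
n = -26 (n = -4 - 22 = -26)
h(-62, 54)*n + 96130 = 45*(-26) + 96130 = -1170 + 96130 = 94960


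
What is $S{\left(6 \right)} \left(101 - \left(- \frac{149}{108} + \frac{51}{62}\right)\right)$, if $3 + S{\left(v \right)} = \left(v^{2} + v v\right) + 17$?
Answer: $\frac{14620559}{1674} \approx 8733.9$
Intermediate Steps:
$S{\left(v \right)} = 14 + 2 v^{2}$ ($S{\left(v \right)} = -3 + \left(\left(v^{2} + v v\right) + 17\right) = -3 + \left(\left(v^{2} + v^{2}\right) + 17\right) = -3 + \left(2 v^{2} + 17\right) = -3 + \left(17 + 2 v^{2}\right) = 14 + 2 v^{2}$)
$S{\left(6 \right)} \left(101 - \left(- \frac{149}{108} + \frac{51}{62}\right)\right) = \left(14 + 2 \cdot 6^{2}\right) \left(101 - \left(- \frac{149}{108} + \frac{51}{62}\right)\right) = \left(14 + 2 \cdot 36\right) \left(101 - - \frac{1865}{3348}\right) = \left(14 + 72\right) \left(101 + \left(\frac{149}{108} - \frac{51}{62}\right)\right) = 86 \left(101 + \frac{1865}{3348}\right) = 86 \cdot \frac{340013}{3348} = \frac{14620559}{1674}$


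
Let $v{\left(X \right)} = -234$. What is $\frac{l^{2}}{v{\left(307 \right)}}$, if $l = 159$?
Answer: $- \frac{2809}{26} \approx -108.04$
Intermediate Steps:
$\frac{l^{2}}{v{\left(307 \right)}} = \frac{159^{2}}{-234} = 25281 \left(- \frac{1}{234}\right) = - \frac{2809}{26}$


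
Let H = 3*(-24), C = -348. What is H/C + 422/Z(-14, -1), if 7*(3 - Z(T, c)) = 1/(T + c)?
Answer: 643443/4582 ≈ 140.43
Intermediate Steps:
Z(T, c) = 3 - 1/(7*(T + c))
H = -72
H/C + 422/Z(-14, -1) = -72/(-348) + 422/(((-⅐ + 3*(-14) + 3*(-1))/(-14 - 1))) = -72*(-1/348) + 422/(((-⅐ - 42 - 3)/(-15))) = 6/29 + 422/((-1/15*(-316/7))) = 6/29 + 422/(316/105) = 6/29 + 422*(105/316) = 6/29 + 22155/158 = 643443/4582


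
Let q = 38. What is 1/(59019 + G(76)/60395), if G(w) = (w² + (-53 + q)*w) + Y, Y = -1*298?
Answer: 60395/3564456843 ≈ 1.6944e-5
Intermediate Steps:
Y = -298
G(w) = -298 + w² - 15*w (G(w) = (w² + (-53 + 38)*w) - 298 = (w² - 15*w) - 298 = -298 + w² - 15*w)
1/(59019 + G(76)/60395) = 1/(59019 + (-298 + 76² - 15*76)/60395) = 1/(59019 + (-298 + 5776 - 1140)*(1/60395)) = 1/(59019 + 4338*(1/60395)) = 1/(59019 + 4338/60395) = 1/(3564456843/60395) = 60395/3564456843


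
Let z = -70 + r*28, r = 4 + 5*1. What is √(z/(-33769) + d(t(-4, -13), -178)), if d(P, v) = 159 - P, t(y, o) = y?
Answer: √185870147885/33769 ≈ 12.767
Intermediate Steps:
r = 9 (r = 4 + 5 = 9)
z = 182 (z = -70 + 9*28 = -70 + 252 = 182)
√(z/(-33769) + d(t(-4, -13), -178)) = √(182/(-33769) + (159 - 1*(-4))) = √(182*(-1/33769) + (159 + 4)) = √(-182/33769 + 163) = √(5504165/33769) = √185870147885/33769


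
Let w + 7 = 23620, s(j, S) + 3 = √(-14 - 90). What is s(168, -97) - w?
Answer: -23616 + 2*I*√26 ≈ -23616.0 + 10.198*I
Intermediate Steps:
s(j, S) = -3 + 2*I*√26 (s(j, S) = -3 + √(-14 - 90) = -3 + √(-104) = -3 + 2*I*√26)
w = 23613 (w = -7 + 23620 = 23613)
s(168, -97) - w = (-3 + 2*I*√26) - 1*23613 = (-3 + 2*I*√26) - 23613 = -23616 + 2*I*√26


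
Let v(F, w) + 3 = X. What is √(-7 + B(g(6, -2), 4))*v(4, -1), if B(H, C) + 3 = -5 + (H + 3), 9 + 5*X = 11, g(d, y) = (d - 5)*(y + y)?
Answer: -52*I/5 ≈ -10.4*I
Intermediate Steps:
g(d, y) = 2*y*(-5 + d) (g(d, y) = (-5 + d)*(2*y) = 2*y*(-5 + d))
X = ⅖ (X = -9/5 + (⅕)*11 = -9/5 + 11/5 = ⅖ ≈ 0.40000)
B(H, C) = -5 + H (B(H, C) = -3 + (-5 + (H + 3)) = -3 + (-5 + (3 + H)) = -3 + (-2 + H) = -5 + H)
v(F, w) = -13/5 (v(F, w) = -3 + ⅖ = -13/5)
√(-7 + B(g(6, -2), 4))*v(4, -1) = √(-7 + (-5 + 2*(-2)*(-5 + 6)))*(-13/5) = √(-7 + (-5 + 2*(-2)*1))*(-13/5) = √(-7 + (-5 - 4))*(-13/5) = √(-7 - 9)*(-13/5) = √(-16)*(-13/5) = (4*I)*(-13/5) = -52*I/5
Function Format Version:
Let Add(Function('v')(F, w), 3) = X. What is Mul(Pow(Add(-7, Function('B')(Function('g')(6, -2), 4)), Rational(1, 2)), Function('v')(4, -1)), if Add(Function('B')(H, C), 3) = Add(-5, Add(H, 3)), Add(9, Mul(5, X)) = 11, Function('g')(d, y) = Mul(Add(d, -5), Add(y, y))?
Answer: Mul(Rational(-52, 5), I) ≈ Mul(-10.400, I)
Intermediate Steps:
Function('g')(d, y) = Mul(2, y, Add(-5, d)) (Function('g')(d, y) = Mul(Add(-5, d), Mul(2, y)) = Mul(2, y, Add(-5, d)))
X = Rational(2, 5) (X = Add(Rational(-9, 5), Mul(Rational(1, 5), 11)) = Add(Rational(-9, 5), Rational(11, 5)) = Rational(2, 5) ≈ 0.40000)
Function('B')(H, C) = Add(-5, H) (Function('B')(H, C) = Add(-3, Add(-5, Add(H, 3))) = Add(-3, Add(-5, Add(3, H))) = Add(-3, Add(-2, H)) = Add(-5, H))
Function('v')(F, w) = Rational(-13, 5) (Function('v')(F, w) = Add(-3, Rational(2, 5)) = Rational(-13, 5))
Mul(Pow(Add(-7, Function('B')(Function('g')(6, -2), 4)), Rational(1, 2)), Function('v')(4, -1)) = Mul(Pow(Add(-7, Add(-5, Mul(2, -2, Add(-5, 6)))), Rational(1, 2)), Rational(-13, 5)) = Mul(Pow(Add(-7, Add(-5, Mul(2, -2, 1))), Rational(1, 2)), Rational(-13, 5)) = Mul(Pow(Add(-7, Add(-5, -4)), Rational(1, 2)), Rational(-13, 5)) = Mul(Pow(Add(-7, -9), Rational(1, 2)), Rational(-13, 5)) = Mul(Pow(-16, Rational(1, 2)), Rational(-13, 5)) = Mul(Mul(4, I), Rational(-13, 5)) = Mul(Rational(-52, 5), I)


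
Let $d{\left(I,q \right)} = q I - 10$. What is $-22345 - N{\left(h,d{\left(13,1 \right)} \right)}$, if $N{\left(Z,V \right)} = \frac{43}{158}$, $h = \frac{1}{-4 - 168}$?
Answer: $- \frac{3530553}{158} \approx -22345.0$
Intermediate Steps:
$d{\left(I,q \right)} = -10 + I q$ ($d{\left(I,q \right)} = I q - 10 = -10 + I q$)
$h = - \frac{1}{172}$ ($h = \frac{1}{-172} = - \frac{1}{172} \approx -0.005814$)
$N{\left(Z,V \right)} = \frac{43}{158}$ ($N{\left(Z,V \right)} = 43 \cdot \frac{1}{158} = \frac{43}{158}$)
$-22345 - N{\left(h,d{\left(13,1 \right)} \right)} = -22345 - \frac{43}{158} = - \frac{3530553}{158}$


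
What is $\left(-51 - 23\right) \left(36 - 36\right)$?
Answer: $0$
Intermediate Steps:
$\left(-51 - 23\right) \left(36 - 36\right) = - 74 \left(36 - 36\right) = \left(-74\right) 0 = 0$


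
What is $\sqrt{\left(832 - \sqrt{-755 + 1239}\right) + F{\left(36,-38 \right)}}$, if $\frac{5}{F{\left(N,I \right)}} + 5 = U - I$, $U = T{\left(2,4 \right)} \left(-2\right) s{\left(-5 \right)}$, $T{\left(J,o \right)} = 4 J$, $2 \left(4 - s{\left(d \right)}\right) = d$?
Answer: $\frac{\sqrt{4082855}}{71} \approx 28.459$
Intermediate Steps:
$s{\left(d \right)} = 4 - \frac{d}{2}$
$U = -104$ ($U = 4 \cdot 2 \left(-2\right) \left(4 - - \frac{5}{2}\right) = 8 \left(-2\right) \left(4 + \frac{5}{2}\right) = \left(-16\right) \frac{13}{2} = -104$)
$F{\left(N,I \right)} = \frac{5}{-109 - I}$ ($F{\left(N,I \right)} = \frac{5}{-5 - \left(104 + I\right)} = \frac{5}{-109 - I}$)
$\sqrt{\left(832 - \sqrt{-755 + 1239}\right) + F{\left(36,-38 \right)}} = \sqrt{\left(832 - \sqrt{-755 + 1239}\right) - \frac{5}{109 - 38}} = \sqrt{\left(832 - \sqrt{484}\right) - \frac{5}{71}} = \sqrt{\left(832 - 22\right) - \frac{5}{71}} = \sqrt{810 - \frac{5}{71}} = \sqrt{\frac{57505}{71}} = \frac{\sqrt{4082855}}{71}$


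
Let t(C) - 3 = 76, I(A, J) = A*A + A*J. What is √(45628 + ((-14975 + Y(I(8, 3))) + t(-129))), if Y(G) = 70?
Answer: √30802 ≈ 175.50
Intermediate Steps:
I(A, J) = A² + A*J
t(C) = 79 (t(C) = 3 + 76 = 79)
√(45628 + ((-14975 + Y(I(8, 3))) + t(-129))) = √(45628 + ((-14975 + 70) + 79)) = √(45628 + (-14905 + 79)) = √(45628 - 14826) = √30802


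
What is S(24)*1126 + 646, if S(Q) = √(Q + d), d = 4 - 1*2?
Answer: 646 + 1126*√26 ≈ 6387.5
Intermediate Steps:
d = 2 (d = 4 - 2 = 2)
S(Q) = √(2 + Q) (S(Q) = √(Q + 2) = √(2 + Q))
S(24)*1126 + 646 = √(2 + 24)*1126 + 646 = √26*1126 + 646 = 1126*√26 + 646 = 646 + 1126*√26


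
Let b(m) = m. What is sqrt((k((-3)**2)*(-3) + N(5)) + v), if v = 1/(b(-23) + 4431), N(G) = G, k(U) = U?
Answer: 15*I*sqrt(474962)/2204 ≈ 4.6904*I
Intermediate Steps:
v = 1/4408 (v = 1/(-23 + 4431) = 1/4408 ≈ 0.00022686)
sqrt((k((-3)**2)*(-3) + N(5)) + v) = sqrt(((-3)**2*(-3) + 5) + 1/4408) = sqrt((9*(-3) + 5) + 1/4408) = sqrt((-27 + 5) + 1/4408) = sqrt(-22 + 1/4408) = sqrt(-96975/4408) = 15*I*sqrt(474962)/2204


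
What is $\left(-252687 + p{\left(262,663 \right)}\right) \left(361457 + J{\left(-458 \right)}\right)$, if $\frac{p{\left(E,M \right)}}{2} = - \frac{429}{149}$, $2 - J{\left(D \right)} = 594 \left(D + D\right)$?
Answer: $- \frac{34095552642423}{149} \approx -2.2883 \cdot 10^{11}$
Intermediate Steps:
$J{\left(D \right)} = 2 - 1188 D$ ($J{\left(D \right)} = 2 - 594 \left(D + D\right) = 2 - 594 \cdot 2 D = 2 - 1188 D$)
$p{\left(E,M \right)} = - \frac{858}{149}$ ($p{\left(E,M \right)} = 2 \left(- \frac{429}{149}\right) = - \frac{858}{149}$)
$\left(-252687 + p{\left(262,663 \right)}\right) \left(361457 + J{\left(-458 \right)}\right) = \left(-252687 - \frac{858}{149}\right) \left(361457 + \left(2 - -544104\right)\right) = - \frac{37651221 \left(361457 + \left(2 + 544104\right)\right)}{149} = - \frac{37651221 \left(361457 + 544106\right)}{149} = \left(- \frac{37651221}{149}\right) 905563 = - \frac{34095552642423}{149}$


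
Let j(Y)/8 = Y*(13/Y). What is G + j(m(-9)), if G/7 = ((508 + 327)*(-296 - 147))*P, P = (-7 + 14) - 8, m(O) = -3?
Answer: 2589439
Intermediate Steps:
P = -1 (P = 7 - 8 = -1)
j(Y) = 104 (j(Y) = 8*(Y*(13/Y)) = 8*13 = 104)
G = 2589335 (G = 7*(((508 + 327)*(-296 - 147))*(-1)) = 7*((835*(-443))*(-1)) = 7*(-369905*(-1)) = 7*369905 = 2589335)
G + j(m(-9)) = 2589335 + 104 = 2589439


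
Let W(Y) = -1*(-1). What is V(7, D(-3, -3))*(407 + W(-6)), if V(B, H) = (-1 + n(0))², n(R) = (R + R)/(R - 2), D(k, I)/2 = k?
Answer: 408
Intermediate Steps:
D(k, I) = 2*k
W(Y) = 1
n(R) = 2*R/(-2 + R) (n(R) = (2*R)/(-2 + R) = 2*R/(-2 + R))
V(B, H) = 1 (V(B, H) = (-1 + 2*0/(-2 + 0))² = (-1 + 2*0/(-2))² = (-1 + 2*0*(-½))² = (-1 + 0)² = (-1)² = 1)
V(7, D(-3, -3))*(407 + W(-6)) = 1*(407 + 1) = 1*408 = 408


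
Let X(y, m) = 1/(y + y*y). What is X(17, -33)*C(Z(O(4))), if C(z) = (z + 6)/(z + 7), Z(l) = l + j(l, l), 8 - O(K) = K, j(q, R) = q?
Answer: 7/2295 ≈ 0.0030501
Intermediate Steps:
O(K) = 8 - K
X(y, m) = 1/(y + y**2)
Z(l) = 2*l (Z(l) = l + l = 2*l)
C(z) = (6 + z)/(7 + z)
X(17, -33)*C(Z(O(4))) = (1/(17*(1 + 17)))*((6 + 2*(8 - 1*4))/(7 + 2*(8 - 1*4))) = ((1/17)/18)*((6 + 2*(8 - 4))/(7 + 2*(8 - 4))) = ((1/17)*(1/18))*((6 + 2*4)/(7 + 2*4)) = ((6 + 8)/(7 + 8))/306 = (14/15)/306 = ((1/15)*14)/306 = (1/306)*(14/15) = 7/2295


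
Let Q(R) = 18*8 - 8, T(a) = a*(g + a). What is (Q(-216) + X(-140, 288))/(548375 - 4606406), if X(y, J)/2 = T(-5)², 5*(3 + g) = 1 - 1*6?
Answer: -4186/4058031 ≈ -0.0010315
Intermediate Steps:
g = -4 (g = -3 + (1 - 1*6)/5 = -3 + (1 - 6)/5 = -3 + (⅕)*(-5) = -3 - 1 = -4)
T(a) = a*(-4 + a)
X(y, J) = 4050 (X(y, J) = 2*(-5*(-4 - 5))² = 2*(-5*(-9))² = 2*45² = 2*2025 = 4050)
Q(R) = 136 (Q(R) = 144 - 8 = 136)
(Q(-216) + X(-140, 288))/(548375 - 4606406) = (136 + 4050)/(548375 - 4606406) = 4186/(-4058031) = 4186*(-1/4058031) = -4186/4058031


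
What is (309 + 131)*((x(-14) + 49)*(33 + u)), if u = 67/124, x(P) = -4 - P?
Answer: 26991910/31 ≈ 8.7071e+5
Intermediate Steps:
u = 67/124 (u = 67*(1/124) = 67/124 ≈ 0.54032)
(309 + 131)*((x(-14) + 49)*(33 + u)) = (309 + 131)*(((-4 - 1*(-14)) + 49)*(33 + 67/124)) = 440*(((-4 + 14) + 49)*(4159/124)) = 440*((10 + 49)*(4159/124)) = 440*(59*(4159/124)) = 440*(245381/124) = 26991910/31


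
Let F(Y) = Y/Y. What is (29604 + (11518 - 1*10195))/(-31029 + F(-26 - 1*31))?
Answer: -30927/31028 ≈ -0.99675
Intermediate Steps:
F(Y) = 1
(29604 + (11518 - 1*10195))/(-31029 + F(-26 - 1*31)) = (29604 + (11518 - 1*10195))/(-31029 + 1) = (29604 + (11518 - 10195))/(-31028) = (29604 + 1323)*(-1/31028) = 30927*(-1/31028) = -30927/31028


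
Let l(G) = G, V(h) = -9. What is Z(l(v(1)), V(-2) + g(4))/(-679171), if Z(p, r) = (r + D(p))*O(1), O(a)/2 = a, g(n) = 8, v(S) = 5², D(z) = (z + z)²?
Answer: -4998/679171 ≈ -0.0073590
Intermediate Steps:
D(z) = 4*z² (D(z) = (2*z)² = 4*z²)
v(S) = 25
O(a) = 2*a
Z(p, r) = 2*r + 8*p² (Z(p, r) = (r + 4*p²)*(2*1) = (r + 4*p²)*2 = 2*r + 8*p²)
Z(l(v(1)), V(-2) + g(4))/(-679171) = (2*(-9 + 8) + 8*25²)/(-679171) = (2*(-1) + 8*625)*(-1/679171) = (-2 + 5000)*(-1/679171) = 4998*(-1/679171) = -4998/679171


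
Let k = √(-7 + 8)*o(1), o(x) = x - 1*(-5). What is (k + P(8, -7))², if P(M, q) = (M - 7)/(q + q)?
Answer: 6889/196 ≈ 35.148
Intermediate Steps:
P(M, q) = (-7 + M)/(2*q) (P(M, q) = (-7 + M)/((2*q)) = (-7 + M)*(1/(2*q)) = (-7 + M)/(2*q))
o(x) = 5 + x (o(x) = x + 5 = 5 + x)
k = 6 (k = √(-7 + 8)*(5 + 1) = √1*6 = 1*6 = 6)
(k + P(8, -7))² = (6 + (½)*(-7 + 8)/(-7))² = (6 + (½)*(-⅐)*1)² = (6 - 1/14)² = (83/14)² = 6889/196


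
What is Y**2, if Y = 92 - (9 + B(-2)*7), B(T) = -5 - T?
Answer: 10816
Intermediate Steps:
Y = 104 (Y = 92 - (9 + (-5 - 1*(-2))*7) = 92 - (9 + (-5 + 2)*7) = 92 - (9 - 3*7) = 92 - (9 - 21) = 92 - 1*(-12) = 92 + 12 = 104)
Y**2 = 104**2 = 10816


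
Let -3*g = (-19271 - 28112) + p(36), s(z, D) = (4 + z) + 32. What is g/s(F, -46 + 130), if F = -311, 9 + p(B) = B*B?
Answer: -46096/825 ≈ -55.874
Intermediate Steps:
p(B) = -9 + B² (p(B) = -9 + B*B = -9 + B²)
s(z, D) = 36 + z
g = 46096/3 (g = -((-19271 - 28112) + (-9 + 36²))/3 = -(-47383 + (-9 + 1296))/3 = -(-47383 + 1287)/3 = -⅓*(-46096) = 46096/3 ≈ 15365.)
g/s(F, -46 + 130) = 46096/(3*(36 - 311)) = (46096/3)/(-275) = (46096/3)*(-1/275) = -46096/825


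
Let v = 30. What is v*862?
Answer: 25860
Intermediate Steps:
v*862 = 30*862 = 25860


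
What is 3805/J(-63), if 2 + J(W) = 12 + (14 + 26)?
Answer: 761/10 ≈ 76.100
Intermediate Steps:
J(W) = 50 (J(W) = -2 + (12 + (14 + 26)) = -2 + (12 + 40) = -2 + 52 = 50)
3805/J(-63) = 3805/50 = 3805*(1/50) = 761/10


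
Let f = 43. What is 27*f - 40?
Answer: 1121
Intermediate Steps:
27*f - 40 = 27*43 - 40 = 1161 - 40 = 1121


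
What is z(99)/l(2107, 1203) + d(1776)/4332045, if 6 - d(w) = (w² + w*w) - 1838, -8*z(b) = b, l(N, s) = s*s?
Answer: -8112789995759/5572777344360 ≈ -1.4558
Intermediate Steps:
l(N, s) = s²
z(b) = -b/8
d(w) = 1844 - 2*w² (d(w) = 6 - ((w² + w*w) - 1838) = 6 - ((w² + w²) - 1838) = 6 - (2*w² - 1838) = 6 - (-1838 + 2*w²) = 6 + (1838 - 2*w²) = 1844 - 2*w²)
z(99)/l(2107, 1203) + d(1776)/4332045 = (-⅛*99)/(1203²) + (1844 - 2*1776²)/4332045 = -99/8/1447209 + (1844 - 2*3154176)*(1/4332045) = -99/8*1/1447209 + (1844 - 6308352)*(1/4332045) = -11/1286408 - 6306508*1/4332045 = -11/1286408 - 6306508/4332045 = -8112789995759/5572777344360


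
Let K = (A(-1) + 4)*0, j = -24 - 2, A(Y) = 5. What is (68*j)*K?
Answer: 0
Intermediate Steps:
j = -26
K = 0 (K = (5 + 4)*0 = 9*0 = 0)
(68*j)*K = (68*(-26))*0 = -1768*0 = 0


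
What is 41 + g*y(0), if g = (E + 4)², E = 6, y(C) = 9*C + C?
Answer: 41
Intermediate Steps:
y(C) = 10*C
g = 100 (g = (6 + 4)² = 10² = 100)
41 + g*y(0) = 41 + 100*(10*0) = 41 + 100*0 = 41 + 0 = 41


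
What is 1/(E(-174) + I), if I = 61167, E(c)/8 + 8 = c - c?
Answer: 1/61103 ≈ 1.6366e-5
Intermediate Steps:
E(c) = -64 (E(c) = -64 + 8*(c - c) = -64 + 8*0 = -64 + 0 = -64)
1/(E(-174) + I) = 1/(-64 + 61167) = 1/61103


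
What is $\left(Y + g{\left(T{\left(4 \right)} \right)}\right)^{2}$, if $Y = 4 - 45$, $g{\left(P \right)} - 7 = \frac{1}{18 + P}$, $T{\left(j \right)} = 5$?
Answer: $\frac{609961}{529} \approx 1153.0$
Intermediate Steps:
$g{\left(P \right)} = 7 + \frac{1}{18 + P}$
$Y = -41$ ($Y = 4 - 45 = -41$)
$\left(Y + g{\left(T{\left(4 \right)} \right)}\right)^{2} = \left(-41 + \frac{127 + 7 \cdot 5}{18 + 5}\right)^{2} = \left(-41 + \frac{127 + 35}{23}\right)^{2} = \left(-41 + \frac{1}{23} \cdot 162\right)^{2} = \left(-41 + \frac{162}{23}\right)^{2} = \left(- \frac{781}{23}\right)^{2} = \frac{609961}{529}$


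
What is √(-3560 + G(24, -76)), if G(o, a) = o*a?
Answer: 2*I*√1346 ≈ 73.376*I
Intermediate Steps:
G(o, a) = a*o
√(-3560 + G(24, -76)) = √(-3560 - 76*24) = √(-3560 - 1824) = √(-5384) = 2*I*√1346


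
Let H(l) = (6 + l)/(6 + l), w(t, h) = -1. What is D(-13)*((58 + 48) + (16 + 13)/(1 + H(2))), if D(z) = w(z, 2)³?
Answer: -241/2 ≈ -120.50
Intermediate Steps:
H(l) = 1
D(z) = -1 (D(z) = (-1)³ = -1)
D(-13)*((58 + 48) + (16 + 13)/(1 + H(2))) = -((58 + 48) + (16 + 13)/(1 + 1)) = -(106 + 29/2) = -1*241/2 = -241/2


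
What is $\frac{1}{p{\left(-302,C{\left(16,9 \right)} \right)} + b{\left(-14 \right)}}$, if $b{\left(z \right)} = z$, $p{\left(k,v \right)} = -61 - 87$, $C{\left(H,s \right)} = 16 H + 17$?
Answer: $- \frac{1}{162} \approx -0.0061728$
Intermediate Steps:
$C{\left(H,s \right)} = 17 + 16 H$
$p{\left(k,v \right)} = -148$ ($p{\left(k,v \right)} = -61 - 87 = -148$)
$\frac{1}{p{\left(-302,C{\left(16,9 \right)} \right)} + b{\left(-14 \right)}} = \frac{1}{-148 - 14} = \frac{1}{-162} = - \frac{1}{162}$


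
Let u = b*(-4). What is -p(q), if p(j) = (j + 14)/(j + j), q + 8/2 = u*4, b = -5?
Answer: -45/76 ≈ -0.59210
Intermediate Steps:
u = 20 (u = -5*(-4) = 20)
q = 76 (q = -4 + 20*4 = -4 + 80 = 76)
p(j) = (14 + j)/(2*j) (p(j) = (14 + j)/((2*j)) = (14 + j)*(1/(2*j)) = (14 + j)/(2*j))
-p(q) = -(14 + 76)/(2*76) = -90/(2*76) = -1*45/76 = -45/76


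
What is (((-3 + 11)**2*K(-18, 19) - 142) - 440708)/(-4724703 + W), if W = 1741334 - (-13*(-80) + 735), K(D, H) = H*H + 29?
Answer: 69315/497524 ≈ 0.13932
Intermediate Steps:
K(D, H) = 29 + H**2 (K(D, H) = H**2 + 29 = 29 + H**2)
W = 1739559 (W = 1741334 - (1040 + 735) = 1741334 - 1*1775 = 1741334 - 1775 = 1739559)
(((-3 + 11)**2*K(-18, 19) - 142) - 440708)/(-4724703 + W) = (((-3 + 11)**2*(29 + 19**2) - 142) - 440708)/(-4724703 + 1739559) = ((8**2*(29 + 361) - 142) - 440708)/(-2985144) = ((64*390 - 142) - 440708)*(-1/2985144) = ((24960 - 142) - 440708)*(-1/2985144) = (24818 - 440708)*(-1/2985144) = -415890*(-1/2985144) = 69315/497524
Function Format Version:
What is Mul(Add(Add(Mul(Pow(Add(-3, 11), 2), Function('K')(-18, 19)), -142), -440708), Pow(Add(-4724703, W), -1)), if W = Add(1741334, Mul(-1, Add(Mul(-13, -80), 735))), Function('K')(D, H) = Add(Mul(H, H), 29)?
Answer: Rational(69315, 497524) ≈ 0.13932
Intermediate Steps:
Function('K')(D, H) = Add(29, Pow(H, 2)) (Function('K')(D, H) = Add(Pow(H, 2), 29) = Add(29, Pow(H, 2)))
W = 1739559 (W = Add(1741334, Mul(-1, Add(1040, 735))) = Add(1741334, Mul(-1, 1775)) = Add(1741334, -1775) = 1739559)
Mul(Add(Add(Mul(Pow(Add(-3, 11), 2), Function('K')(-18, 19)), -142), -440708), Pow(Add(-4724703, W), -1)) = Mul(Add(Add(Mul(Pow(Add(-3, 11), 2), Add(29, Pow(19, 2))), -142), -440708), Pow(Add(-4724703, 1739559), -1)) = Mul(Add(Add(Mul(Pow(8, 2), Add(29, 361)), -142), -440708), Pow(-2985144, -1)) = Mul(Add(Add(Mul(64, 390), -142), -440708), Rational(-1, 2985144)) = Mul(Add(Add(24960, -142), -440708), Rational(-1, 2985144)) = Mul(Add(24818, -440708), Rational(-1, 2985144)) = Mul(-415890, Rational(-1, 2985144)) = Rational(69315, 497524)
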